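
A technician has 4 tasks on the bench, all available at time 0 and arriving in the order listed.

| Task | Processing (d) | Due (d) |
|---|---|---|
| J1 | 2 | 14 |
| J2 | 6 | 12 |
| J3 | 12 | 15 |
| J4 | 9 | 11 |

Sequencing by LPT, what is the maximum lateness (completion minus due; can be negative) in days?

15

LPT (decreasing processing time): J3 J4 J2 J1.
J3: 0→12, due 15, lateness -3
J4: 12→21, due 11, lateness 10
J2: 21→27, due 12, lateness 15
J1: 27→29, due 14, lateness 15
Maximum = 15.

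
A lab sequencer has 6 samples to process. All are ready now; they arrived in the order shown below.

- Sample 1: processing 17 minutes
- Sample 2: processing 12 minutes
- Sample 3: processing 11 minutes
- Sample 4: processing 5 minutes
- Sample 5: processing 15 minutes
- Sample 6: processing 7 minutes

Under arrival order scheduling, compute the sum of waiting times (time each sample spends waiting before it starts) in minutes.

FIFO (arrival order): Sample 1 Sample 2 Sample 3 Sample 4 Sample 5 Sample 6.
Sample 1: waits 0, runs 0→17
Sample 2: waits 17, runs 17→29
Sample 3: waits 29, runs 29→40
Sample 4: waits 40, runs 40→45
Sample 5: waits 45, runs 45→60
Sample 6: waits 60, runs 60→67
Sum = 0+17+29+40+45+60 = 191.

191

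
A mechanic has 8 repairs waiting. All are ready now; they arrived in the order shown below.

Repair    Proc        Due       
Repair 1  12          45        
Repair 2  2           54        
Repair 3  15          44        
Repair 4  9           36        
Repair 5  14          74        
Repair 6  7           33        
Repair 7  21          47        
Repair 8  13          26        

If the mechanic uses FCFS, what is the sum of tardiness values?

FIFO (arrival order): Repair 1 Repair 2 Repair 3 Repair 4 Repair 5 Repair 6 Repair 7 Repair 8.
Repair 1: 0→12, due 45, tardiness 0
Repair 2: 12→14, due 54, tardiness 0
Repair 3: 14→29, due 44, tardiness 0
Repair 4: 29→38, due 36, tardiness 2
Repair 5: 38→52, due 74, tardiness 0
Repair 6: 52→59, due 33, tardiness 26
Repair 7: 59→80, due 47, tardiness 33
Repair 8: 80→93, due 26, tardiness 67
Sum = 0+0+0+2+0+26+33+67 = 128.

128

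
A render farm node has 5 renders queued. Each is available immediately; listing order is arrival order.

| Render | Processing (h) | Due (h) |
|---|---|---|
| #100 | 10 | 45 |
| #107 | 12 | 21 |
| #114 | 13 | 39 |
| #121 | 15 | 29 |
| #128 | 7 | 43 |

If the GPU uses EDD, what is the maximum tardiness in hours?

EDD (increasing due date): #107 #121 #114 #128 #100.
#107: 0→12, due 21, tardiness 0
#121: 12→27, due 29, tardiness 0
#114: 27→40, due 39, tardiness 1
#128: 40→47, due 43, tardiness 4
#100: 47→57, due 45, tardiness 12
Maximum = 12.

12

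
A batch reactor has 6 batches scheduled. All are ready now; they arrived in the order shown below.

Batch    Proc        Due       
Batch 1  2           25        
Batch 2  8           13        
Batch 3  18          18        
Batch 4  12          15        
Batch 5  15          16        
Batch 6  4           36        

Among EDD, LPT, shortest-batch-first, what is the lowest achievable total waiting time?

EDD (increasing due date): Batch 2 Batch 4 Batch 5 Batch 3 Batch 1 Batch 6.
Batch 2: waits 0, runs 0→8
Batch 4: waits 8, runs 8→20
Batch 5: waits 20, runs 20→35
Batch 3: waits 35, runs 35→53
Batch 1: waits 53, runs 53→55
Batch 6: waits 55, runs 55→59
Sum = 0+8+20+35+53+55 = 171.
LPT (decreasing processing time): Batch 3 Batch 5 Batch 4 Batch 2 Batch 6 Batch 1.
Batch 3: waits 0, runs 0→18
Batch 5: waits 18, runs 18→33
Batch 4: waits 33, runs 33→45
Batch 2: waits 45, runs 45→53
Batch 6: waits 53, runs 53→57
Batch 1: waits 57, runs 57→59
Sum = 0+18+33+45+53+57 = 206.
SPT (increasing processing time): Batch 1 Batch 6 Batch 2 Batch 4 Batch 5 Batch 3.
Batch 1: waits 0, runs 0→2
Batch 6: waits 2, runs 2→6
Batch 2: waits 6, runs 6→14
Batch 4: waits 14, runs 14→26
Batch 5: waits 26, runs 26→41
Batch 3: waits 41, runs 41→59
Sum = 0+2+6+14+26+41 = 89.
EDD 171, LPT 206, SPT 89 → minimum 89.

89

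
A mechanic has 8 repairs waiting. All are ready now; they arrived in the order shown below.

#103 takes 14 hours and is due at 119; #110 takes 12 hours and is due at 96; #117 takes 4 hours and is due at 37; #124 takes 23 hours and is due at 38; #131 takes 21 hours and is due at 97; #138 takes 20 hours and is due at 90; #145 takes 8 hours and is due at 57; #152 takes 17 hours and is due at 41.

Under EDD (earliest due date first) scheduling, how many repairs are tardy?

EDD (increasing due date): #117 #124 #152 #145 #138 #110 #131 #103.
#117: 0→4, due 37, tardiness 0
#124: 4→27, due 38, tardiness 0
#152: 27→44, due 41, tardiness 3
#145: 44→52, due 57, tardiness 0
#138: 52→72, due 90, tardiness 0
#110: 72→84, due 96, tardiness 0
#131: 84→105, due 97, tardiness 8
#103: 105→119, due 119, tardiness 0
Late repairs: 2.

2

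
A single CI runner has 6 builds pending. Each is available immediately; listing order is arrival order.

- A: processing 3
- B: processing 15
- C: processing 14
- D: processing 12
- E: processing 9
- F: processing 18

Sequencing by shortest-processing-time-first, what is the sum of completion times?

SPT (increasing processing time): A E D C B F.
A: 0→3
E: 3→12
D: 12→24
C: 24→38
B: 38→53
F: 53→71
Sum = 3+12+24+38+53+71 = 201.

201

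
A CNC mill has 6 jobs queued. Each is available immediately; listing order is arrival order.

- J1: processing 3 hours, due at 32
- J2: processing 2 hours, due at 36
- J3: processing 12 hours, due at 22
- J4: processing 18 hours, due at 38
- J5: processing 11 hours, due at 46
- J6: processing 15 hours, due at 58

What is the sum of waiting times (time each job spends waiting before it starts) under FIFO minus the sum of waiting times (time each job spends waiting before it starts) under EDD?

-19

FIFO (arrival order): J1 J2 J3 J4 J5 J6.
J1: waits 0, runs 0→3
J2: waits 3, runs 3→5
J3: waits 5, runs 5→17
J4: waits 17, runs 17→35
J5: waits 35, runs 35→46
J6: waits 46, runs 46→61
Sum = 0+3+5+17+35+46 = 106.
EDD (increasing due date): J3 J1 J2 J4 J5 J6.
J3: waits 0, runs 0→12
J1: waits 12, runs 12→15
J2: waits 15, runs 15→17
J4: waits 17, runs 17→35
J5: waits 35, runs 35→46
J6: waits 46, runs 46→61
Sum = 0+12+15+17+35+46 = 125.
Difference = 106 − 125 = -19.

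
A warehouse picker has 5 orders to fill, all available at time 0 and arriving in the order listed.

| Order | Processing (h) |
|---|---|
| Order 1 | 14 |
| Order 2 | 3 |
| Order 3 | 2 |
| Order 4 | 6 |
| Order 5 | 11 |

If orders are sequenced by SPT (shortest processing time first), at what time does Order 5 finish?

22

SPT (increasing processing time): Order 3 Order 2 Order 4 Order 5 Order 1.
Order 3: 0→2
Order 2: 2→5
Order 4: 5→11
Order 5: 11→22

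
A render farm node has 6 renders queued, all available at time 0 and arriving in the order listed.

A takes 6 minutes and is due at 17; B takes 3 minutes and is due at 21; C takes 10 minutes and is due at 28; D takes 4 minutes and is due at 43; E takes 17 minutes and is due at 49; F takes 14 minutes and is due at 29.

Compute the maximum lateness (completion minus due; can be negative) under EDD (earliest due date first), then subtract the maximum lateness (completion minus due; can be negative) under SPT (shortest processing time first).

EDD (increasing due date): A B C F D E.
A: 0→6, due 17, lateness -11
B: 6→9, due 21, lateness -12
C: 9→19, due 28, lateness -9
F: 19→33, due 29, lateness 4
D: 33→37, due 43, lateness -6
E: 37→54, due 49, lateness 5
Maximum = 5.
SPT (increasing processing time): B D A C F E.
B: 0→3, due 21, lateness -18
D: 3→7, due 43, lateness -36
A: 7→13, due 17, lateness -4
C: 13→23, due 28, lateness -5
F: 23→37, due 29, lateness 8
E: 37→54, due 49, lateness 5
Maximum = 8.
Difference = 5 − 8 = -3.

-3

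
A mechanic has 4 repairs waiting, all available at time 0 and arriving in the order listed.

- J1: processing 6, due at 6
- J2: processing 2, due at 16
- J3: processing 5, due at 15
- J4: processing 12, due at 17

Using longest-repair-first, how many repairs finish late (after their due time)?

3

LPT (decreasing processing time): J4 J1 J3 J2.
J4: 0→12, due 17, tardiness 0
J1: 12→18, due 6, tardiness 12
J3: 18→23, due 15, tardiness 8
J2: 23→25, due 16, tardiness 9
Late repairs: 3.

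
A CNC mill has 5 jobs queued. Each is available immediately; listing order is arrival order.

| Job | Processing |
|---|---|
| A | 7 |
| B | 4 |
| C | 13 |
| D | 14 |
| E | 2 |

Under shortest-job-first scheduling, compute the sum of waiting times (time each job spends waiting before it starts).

47

SPT (increasing processing time): E B A C D.
E: waits 0, runs 0→2
B: waits 2, runs 2→6
A: waits 6, runs 6→13
C: waits 13, runs 13→26
D: waits 26, runs 26→40
Sum = 0+2+6+13+26 = 47.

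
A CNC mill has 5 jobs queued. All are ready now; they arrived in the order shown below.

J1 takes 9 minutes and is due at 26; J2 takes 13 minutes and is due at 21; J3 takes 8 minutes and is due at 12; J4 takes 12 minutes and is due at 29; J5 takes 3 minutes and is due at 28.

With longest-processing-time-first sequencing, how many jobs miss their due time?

3

LPT (decreasing processing time): J2 J4 J1 J3 J5.
J2: 0→13, due 21, tardiness 0
J4: 13→25, due 29, tardiness 0
J1: 25→34, due 26, tardiness 8
J3: 34→42, due 12, tardiness 30
J5: 42→45, due 28, tardiness 17
Late jobs: 3.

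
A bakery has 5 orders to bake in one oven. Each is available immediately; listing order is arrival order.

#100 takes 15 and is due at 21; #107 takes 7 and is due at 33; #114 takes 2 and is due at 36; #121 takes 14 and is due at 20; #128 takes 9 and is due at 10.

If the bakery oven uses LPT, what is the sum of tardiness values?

60

LPT (decreasing processing time): #100 #121 #128 #107 #114.
#100: 0→15, due 21, tardiness 0
#121: 15→29, due 20, tardiness 9
#128: 29→38, due 10, tardiness 28
#107: 38→45, due 33, tardiness 12
#114: 45→47, due 36, tardiness 11
Sum = 0+9+28+12+11 = 60.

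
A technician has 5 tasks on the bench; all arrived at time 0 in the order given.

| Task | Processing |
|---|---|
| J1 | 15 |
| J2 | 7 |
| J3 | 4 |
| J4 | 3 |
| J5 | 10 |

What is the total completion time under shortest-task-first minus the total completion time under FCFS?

-44

SPT (increasing processing time): J4 J3 J2 J5 J1.
J4: 0→3
J3: 3→7
J2: 7→14
J5: 14→24
J1: 24→39
Sum = 3+7+14+24+39 = 87.
FIFO (arrival order): J1 J2 J3 J4 J5.
J1: 0→15
J2: 15→22
J3: 22→26
J4: 26→29
J5: 29→39
Sum = 15+22+26+29+39 = 131.
Difference = 87 − 131 = -44.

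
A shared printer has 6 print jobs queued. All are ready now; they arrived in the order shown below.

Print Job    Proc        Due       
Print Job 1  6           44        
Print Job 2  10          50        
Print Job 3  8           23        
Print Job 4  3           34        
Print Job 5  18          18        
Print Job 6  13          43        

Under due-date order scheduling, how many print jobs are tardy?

EDD (increasing due date): Print Job 5 Print Job 3 Print Job 4 Print Job 6 Print Job 1 Print Job 2.
Print Job 5: 0→18, due 18, tardiness 0
Print Job 3: 18→26, due 23, tardiness 3
Print Job 4: 26→29, due 34, tardiness 0
Print Job 6: 29→42, due 43, tardiness 0
Print Job 1: 42→48, due 44, tardiness 4
Print Job 2: 48→58, due 50, tardiness 8
Late print jobs: 3.

3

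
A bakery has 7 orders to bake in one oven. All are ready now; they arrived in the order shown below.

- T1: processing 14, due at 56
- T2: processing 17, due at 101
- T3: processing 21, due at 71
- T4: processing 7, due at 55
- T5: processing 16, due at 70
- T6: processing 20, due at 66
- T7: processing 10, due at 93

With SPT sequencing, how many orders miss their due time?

SPT (increasing processing time): T4 T7 T1 T5 T2 T6 T3.
T4: 0→7, due 55, tardiness 0
T7: 7→17, due 93, tardiness 0
T1: 17→31, due 56, tardiness 0
T5: 31→47, due 70, tardiness 0
T2: 47→64, due 101, tardiness 0
T6: 64→84, due 66, tardiness 18
T3: 84→105, due 71, tardiness 34
Late orders: 2.

2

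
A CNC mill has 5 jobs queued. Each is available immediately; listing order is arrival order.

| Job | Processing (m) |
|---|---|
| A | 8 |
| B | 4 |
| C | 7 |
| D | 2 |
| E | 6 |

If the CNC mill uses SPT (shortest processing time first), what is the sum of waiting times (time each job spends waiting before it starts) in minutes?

SPT (increasing processing time): D B E C A.
D: waits 0, runs 0→2
B: waits 2, runs 2→6
E: waits 6, runs 6→12
C: waits 12, runs 12→19
A: waits 19, runs 19→27
Sum = 0+2+6+12+19 = 39.

39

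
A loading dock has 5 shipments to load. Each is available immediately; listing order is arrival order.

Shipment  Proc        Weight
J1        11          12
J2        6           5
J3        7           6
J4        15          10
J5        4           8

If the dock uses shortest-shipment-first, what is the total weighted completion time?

SPT (increasing processing time): J5 J2 J3 J1 J4.
J5: finishes 4, weight 8, w·C = 32
J2: finishes 10, weight 5, w·C = 50
J3: finishes 17, weight 6, w·C = 102
J1: finishes 28, weight 12, w·C = 336
J4: finishes 43, weight 10, w·C = 430
Sum = 32+50+102+336+430 = 950.

950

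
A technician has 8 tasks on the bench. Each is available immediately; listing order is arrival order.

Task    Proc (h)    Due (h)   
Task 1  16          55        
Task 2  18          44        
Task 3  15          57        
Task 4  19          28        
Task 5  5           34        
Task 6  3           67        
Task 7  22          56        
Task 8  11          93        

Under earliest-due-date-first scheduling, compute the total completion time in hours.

EDD (increasing due date): Task 4 Task 5 Task 2 Task 1 Task 7 Task 3 Task 6 Task 8.
Task 4: 0→19
Task 5: 19→24
Task 2: 24→42
Task 1: 42→58
Task 7: 58→80
Task 3: 80→95
Task 6: 95→98
Task 8: 98→109
Sum = 19+24+42+58+80+95+98+109 = 525.

525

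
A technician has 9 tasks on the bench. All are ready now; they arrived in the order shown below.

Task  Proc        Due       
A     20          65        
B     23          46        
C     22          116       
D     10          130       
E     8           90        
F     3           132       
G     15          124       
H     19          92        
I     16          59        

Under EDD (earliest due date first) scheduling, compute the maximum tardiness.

EDD (increasing due date): B I A E H C G D F.
B: 0→23, due 46, tardiness 0
I: 23→39, due 59, tardiness 0
A: 39→59, due 65, tardiness 0
E: 59→67, due 90, tardiness 0
H: 67→86, due 92, tardiness 0
C: 86→108, due 116, tardiness 0
G: 108→123, due 124, tardiness 0
D: 123→133, due 130, tardiness 3
F: 133→136, due 132, tardiness 4
Maximum = 4.

4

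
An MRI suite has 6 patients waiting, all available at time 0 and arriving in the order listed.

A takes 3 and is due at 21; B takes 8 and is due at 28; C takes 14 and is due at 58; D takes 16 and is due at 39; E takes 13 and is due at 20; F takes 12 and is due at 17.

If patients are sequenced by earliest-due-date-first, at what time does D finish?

EDD (increasing due date): F E A B D C.
F: 0→12
E: 12→25
A: 25→28
B: 28→36
D: 36→52

52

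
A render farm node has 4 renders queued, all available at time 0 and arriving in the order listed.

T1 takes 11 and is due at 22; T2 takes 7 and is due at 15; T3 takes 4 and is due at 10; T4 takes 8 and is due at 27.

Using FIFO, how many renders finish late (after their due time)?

3

FIFO (arrival order): T1 T2 T3 T4.
T1: 0→11, due 22, tardiness 0
T2: 11→18, due 15, tardiness 3
T3: 18→22, due 10, tardiness 12
T4: 22→30, due 27, tardiness 3
Late renders: 3.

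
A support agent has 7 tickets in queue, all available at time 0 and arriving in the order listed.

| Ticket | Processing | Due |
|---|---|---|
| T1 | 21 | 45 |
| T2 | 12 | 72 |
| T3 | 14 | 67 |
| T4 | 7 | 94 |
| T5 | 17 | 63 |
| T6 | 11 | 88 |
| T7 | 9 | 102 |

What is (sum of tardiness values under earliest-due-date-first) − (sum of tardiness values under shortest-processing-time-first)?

EDD (increasing due date): T1 T5 T3 T2 T6 T4 T7.
T1: 0→21, due 45, tardiness 0
T5: 21→38, due 63, tardiness 0
T3: 38→52, due 67, tardiness 0
T2: 52→64, due 72, tardiness 0
T6: 64→75, due 88, tardiness 0
T4: 75→82, due 94, tardiness 0
T7: 82→91, due 102, tardiness 0
Sum = 0+0+0+0+0+0+0 = 0.
SPT (increasing processing time): T4 T7 T6 T2 T3 T5 T1.
T4: 0→7, due 94, tardiness 0
T7: 7→16, due 102, tardiness 0
T6: 16→27, due 88, tardiness 0
T2: 27→39, due 72, tardiness 0
T3: 39→53, due 67, tardiness 0
T5: 53→70, due 63, tardiness 7
T1: 70→91, due 45, tardiness 46
Sum = 0+0+0+0+0+7+46 = 53.
Difference = 0 − 53 = -53.

-53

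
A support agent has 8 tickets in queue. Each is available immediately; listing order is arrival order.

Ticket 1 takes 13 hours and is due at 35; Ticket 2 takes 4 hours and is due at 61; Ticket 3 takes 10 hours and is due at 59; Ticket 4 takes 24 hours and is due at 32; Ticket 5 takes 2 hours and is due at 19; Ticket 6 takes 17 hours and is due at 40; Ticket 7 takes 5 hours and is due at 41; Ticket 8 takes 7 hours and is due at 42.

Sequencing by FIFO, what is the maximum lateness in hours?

FIFO (arrival order): Ticket 1 Ticket 2 Ticket 3 Ticket 4 Ticket 5 Ticket 6 Ticket 7 Ticket 8.
Ticket 1: 0→13, due 35, lateness -22
Ticket 2: 13→17, due 61, lateness -44
Ticket 3: 17→27, due 59, lateness -32
Ticket 4: 27→51, due 32, lateness 19
Ticket 5: 51→53, due 19, lateness 34
Ticket 6: 53→70, due 40, lateness 30
Ticket 7: 70→75, due 41, lateness 34
Ticket 8: 75→82, due 42, lateness 40
Maximum = 40.

40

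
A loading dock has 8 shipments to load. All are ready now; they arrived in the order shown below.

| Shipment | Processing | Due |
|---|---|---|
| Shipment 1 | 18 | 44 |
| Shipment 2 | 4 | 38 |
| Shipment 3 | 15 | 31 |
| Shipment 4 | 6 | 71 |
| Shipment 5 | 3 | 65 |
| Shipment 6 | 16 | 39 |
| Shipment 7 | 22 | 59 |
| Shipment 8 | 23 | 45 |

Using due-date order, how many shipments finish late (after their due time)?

EDD (increasing due date): Shipment 3 Shipment 2 Shipment 6 Shipment 1 Shipment 8 Shipment 7 Shipment 5 Shipment 4.
Shipment 3: 0→15, due 31, tardiness 0
Shipment 2: 15→19, due 38, tardiness 0
Shipment 6: 19→35, due 39, tardiness 0
Shipment 1: 35→53, due 44, tardiness 9
Shipment 8: 53→76, due 45, tardiness 31
Shipment 7: 76→98, due 59, tardiness 39
Shipment 5: 98→101, due 65, tardiness 36
Shipment 4: 101→107, due 71, tardiness 36
Late shipments: 5.

5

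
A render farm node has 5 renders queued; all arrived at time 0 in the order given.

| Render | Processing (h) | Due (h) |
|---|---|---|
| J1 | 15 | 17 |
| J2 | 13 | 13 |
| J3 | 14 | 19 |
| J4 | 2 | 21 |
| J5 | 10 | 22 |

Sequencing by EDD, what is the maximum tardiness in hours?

EDD (increasing due date): J2 J1 J3 J4 J5.
J2: 0→13, due 13, tardiness 0
J1: 13→28, due 17, tardiness 11
J3: 28→42, due 19, tardiness 23
J4: 42→44, due 21, tardiness 23
J5: 44→54, due 22, tardiness 32
Maximum = 32.

32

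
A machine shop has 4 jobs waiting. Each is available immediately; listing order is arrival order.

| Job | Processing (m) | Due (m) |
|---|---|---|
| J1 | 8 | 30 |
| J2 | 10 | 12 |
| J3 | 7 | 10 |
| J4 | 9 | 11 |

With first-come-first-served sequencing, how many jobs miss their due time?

FIFO (arrival order): J1 J2 J3 J4.
J1: 0→8, due 30, tardiness 0
J2: 8→18, due 12, tardiness 6
J3: 18→25, due 10, tardiness 15
J4: 25→34, due 11, tardiness 23
Late jobs: 3.

3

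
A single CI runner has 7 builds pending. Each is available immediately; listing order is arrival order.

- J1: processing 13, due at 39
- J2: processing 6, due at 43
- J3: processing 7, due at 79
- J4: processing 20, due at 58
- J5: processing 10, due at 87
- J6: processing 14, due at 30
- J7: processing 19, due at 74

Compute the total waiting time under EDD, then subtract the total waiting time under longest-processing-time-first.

EDD (increasing due date): J6 J1 J2 J4 J7 J3 J5.
J6: waits 0, runs 0→14
J1: waits 14, runs 14→27
J2: waits 27, runs 27→33
J4: waits 33, runs 33→53
J7: waits 53, runs 53→72
J3: waits 72, runs 72→79
J5: waits 79, runs 79→89
Sum = 0+14+27+33+53+72+79 = 278.
LPT (decreasing processing time): J4 J7 J6 J1 J5 J3 J2.
J4: waits 0, runs 0→20
J7: waits 20, runs 20→39
J6: waits 39, runs 39→53
J1: waits 53, runs 53→66
J5: waits 66, runs 66→76
J3: waits 76, runs 76→83
J2: waits 83, runs 83→89
Sum = 0+20+39+53+66+76+83 = 337.
Difference = 278 − 337 = -59.

-59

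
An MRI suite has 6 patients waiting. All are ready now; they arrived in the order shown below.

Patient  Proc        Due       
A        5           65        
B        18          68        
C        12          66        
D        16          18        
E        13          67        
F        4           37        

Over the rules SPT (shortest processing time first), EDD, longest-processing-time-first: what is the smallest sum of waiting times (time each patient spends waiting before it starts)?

SPT (increasing processing time): F A C E D B.
F: waits 0, runs 0→4
A: waits 4, runs 4→9
C: waits 9, runs 9→21
E: waits 21, runs 21→34
D: waits 34, runs 34→50
B: waits 50, runs 50→68
Sum = 0+4+9+21+34+50 = 118.
EDD (increasing due date): D F A C E B.
D: waits 0, runs 0→16
F: waits 16, runs 16→20
A: waits 20, runs 20→25
C: waits 25, runs 25→37
E: waits 37, runs 37→50
B: waits 50, runs 50→68
Sum = 0+16+20+25+37+50 = 148.
LPT (decreasing processing time): B D E C A F.
B: waits 0, runs 0→18
D: waits 18, runs 18→34
E: waits 34, runs 34→47
C: waits 47, runs 47→59
A: waits 59, runs 59→64
F: waits 64, runs 64→68
Sum = 0+18+34+47+59+64 = 222.
SPT 118, EDD 148, LPT 222 → minimum 118.

118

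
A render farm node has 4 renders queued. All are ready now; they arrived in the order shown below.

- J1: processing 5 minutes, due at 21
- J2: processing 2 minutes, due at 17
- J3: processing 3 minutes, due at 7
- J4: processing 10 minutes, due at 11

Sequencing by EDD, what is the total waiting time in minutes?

EDD (increasing due date): J3 J4 J2 J1.
J3: waits 0, runs 0→3
J4: waits 3, runs 3→13
J2: waits 13, runs 13→15
J1: waits 15, runs 15→20
Sum = 0+3+13+15 = 31.

31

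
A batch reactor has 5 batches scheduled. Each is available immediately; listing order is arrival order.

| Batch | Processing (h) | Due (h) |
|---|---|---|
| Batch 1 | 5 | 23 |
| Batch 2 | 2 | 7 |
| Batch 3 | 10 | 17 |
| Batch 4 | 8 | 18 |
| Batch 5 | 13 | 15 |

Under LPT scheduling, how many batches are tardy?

4

LPT (decreasing processing time): Batch 5 Batch 3 Batch 4 Batch 1 Batch 2.
Batch 5: 0→13, due 15, tardiness 0
Batch 3: 13→23, due 17, tardiness 6
Batch 4: 23→31, due 18, tardiness 13
Batch 1: 31→36, due 23, tardiness 13
Batch 2: 36→38, due 7, tardiness 31
Late batches: 4.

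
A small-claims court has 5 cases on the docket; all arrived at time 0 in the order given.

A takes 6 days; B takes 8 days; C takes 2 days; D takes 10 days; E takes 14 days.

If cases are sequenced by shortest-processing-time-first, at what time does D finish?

26

SPT (increasing processing time): C A B D E.
C: 0→2
A: 2→8
B: 8→16
D: 16→26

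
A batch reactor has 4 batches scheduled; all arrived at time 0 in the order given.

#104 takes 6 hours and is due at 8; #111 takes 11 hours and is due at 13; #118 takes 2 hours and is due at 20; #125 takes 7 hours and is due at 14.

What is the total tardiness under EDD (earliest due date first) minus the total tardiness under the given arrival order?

4

EDD (increasing due date): #104 #111 #125 #118.
#104: 0→6, due 8, tardiness 0
#111: 6→17, due 13, tardiness 4
#125: 17→24, due 14, tardiness 10
#118: 24→26, due 20, tardiness 6
Sum = 0+4+10+6 = 20.
FIFO (arrival order): #104 #111 #118 #125.
#104: 0→6, due 8, tardiness 0
#111: 6→17, due 13, tardiness 4
#118: 17→19, due 20, tardiness 0
#125: 19→26, due 14, tardiness 12
Sum = 0+4+0+12 = 16.
Difference = 20 − 16 = 4.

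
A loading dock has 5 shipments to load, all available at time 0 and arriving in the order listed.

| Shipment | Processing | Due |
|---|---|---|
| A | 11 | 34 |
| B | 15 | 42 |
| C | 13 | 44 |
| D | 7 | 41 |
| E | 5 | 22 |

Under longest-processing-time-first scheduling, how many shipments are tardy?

LPT (decreasing processing time): B C A D E.
B: 0→15, due 42, tardiness 0
C: 15→28, due 44, tardiness 0
A: 28→39, due 34, tardiness 5
D: 39→46, due 41, tardiness 5
E: 46→51, due 22, tardiness 29
Late shipments: 3.

3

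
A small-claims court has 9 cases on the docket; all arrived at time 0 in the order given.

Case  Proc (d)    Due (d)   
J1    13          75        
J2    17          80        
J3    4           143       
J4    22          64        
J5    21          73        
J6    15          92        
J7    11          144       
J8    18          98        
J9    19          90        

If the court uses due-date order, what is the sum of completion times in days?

787

EDD (increasing due date): J4 J5 J1 J2 J9 J6 J8 J3 J7.
J4: 0→22
J5: 22→43
J1: 43→56
J2: 56→73
J9: 73→92
J6: 92→107
J8: 107→125
J3: 125→129
J7: 129→140
Sum = 22+43+56+73+92+107+125+129+140 = 787.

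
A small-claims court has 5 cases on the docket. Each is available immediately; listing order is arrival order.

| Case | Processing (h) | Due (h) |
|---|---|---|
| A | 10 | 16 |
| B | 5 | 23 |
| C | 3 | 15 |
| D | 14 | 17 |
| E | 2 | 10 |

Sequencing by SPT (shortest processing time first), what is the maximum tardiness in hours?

17

SPT (increasing processing time): E C B A D.
E: 0→2, due 10, tardiness 0
C: 2→5, due 15, tardiness 0
B: 5→10, due 23, tardiness 0
A: 10→20, due 16, tardiness 4
D: 20→34, due 17, tardiness 17
Maximum = 17.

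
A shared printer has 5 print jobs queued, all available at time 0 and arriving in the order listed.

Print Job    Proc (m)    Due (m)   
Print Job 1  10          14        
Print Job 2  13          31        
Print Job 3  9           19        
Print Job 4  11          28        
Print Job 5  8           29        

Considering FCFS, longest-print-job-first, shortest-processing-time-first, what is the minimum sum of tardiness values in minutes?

FIFO (arrival order): Print Job 1 Print Job 2 Print Job 3 Print Job 4 Print Job 5.
Print Job 1: 0→10, due 14, tardiness 0
Print Job 2: 10→23, due 31, tardiness 0
Print Job 3: 23→32, due 19, tardiness 13
Print Job 4: 32→43, due 28, tardiness 15
Print Job 5: 43→51, due 29, tardiness 22
Sum = 0+0+13+15+22 = 50.
LPT (decreasing processing time): Print Job 2 Print Job 4 Print Job 1 Print Job 3 Print Job 5.
Print Job 2: 0→13, due 31, tardiness 0
Print Job 4: 13→24, due 28, tardiness 0
Print Job 1: 24→34, due 14, tardiness 20
Print Job 3: 34→43, due 19, tardiness 24
Print Job 5: 43→51, due 29, tardiness 22
Sum = 0+0+20+24+22 = 66.
SPT (increasing processing time): Print Job 5 Print Job 3 Print Job 1 Print Job 4 Print Job 2.
Print Job 5: 0→8, due 29, tardiness 0
Print Job 3: 8→17, due 19, tardiness 0
Print Job 1: 17→27, due 14, tardiness 13
Print Job 4: 27→38, due 28, tardiness 10
Print Job 2: 38→51, due 31, tardiness 20
Sum = 0+0+13+10+20 = 43.
FIFO 50, LPT 66, SPT 43 → minimum 43.

43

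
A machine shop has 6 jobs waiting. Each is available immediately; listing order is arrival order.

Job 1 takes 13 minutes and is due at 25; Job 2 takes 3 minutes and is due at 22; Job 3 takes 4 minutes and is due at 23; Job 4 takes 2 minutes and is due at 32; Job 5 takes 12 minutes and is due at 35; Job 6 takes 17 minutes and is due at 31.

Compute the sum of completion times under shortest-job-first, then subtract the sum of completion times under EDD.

SPT (increasing processing time): Job 4 Job 2 Job 3 Job 5 Job 1 Job 6.
Job 4: 0→2
Job 2: 2→5
Job 3: 5→9
Job 5: 9→21
Job 1: 21→34
Job 6: 34→51
Sum = 2+5+9+21+34+51 = 122.
EDD (increasing due date): Job 2 Job 3 Job 1 Job 6 Job 4 Job 5.
Job 2: 0→3
Job 3: 3→7
Job 1: 7→20
Job 6: 20→37
Job 4: 37→39
Job 5: 39→51
Sum = 3+7+20+37+39+51 = 157.
Difference = 122 − 157 = -35.

-35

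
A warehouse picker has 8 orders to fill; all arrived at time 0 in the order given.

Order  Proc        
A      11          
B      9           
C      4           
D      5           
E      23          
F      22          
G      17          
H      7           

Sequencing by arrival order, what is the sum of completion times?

399

FIFO (arrival order): A B C D E F G H.
A: 0→11
B: 11→20
C: 20→24
D: 24→29
E: 29→52
F: 52→74
G: 74→91
H: 91→98
Sum = 11+20+24+29+52+74+91+98 = 399.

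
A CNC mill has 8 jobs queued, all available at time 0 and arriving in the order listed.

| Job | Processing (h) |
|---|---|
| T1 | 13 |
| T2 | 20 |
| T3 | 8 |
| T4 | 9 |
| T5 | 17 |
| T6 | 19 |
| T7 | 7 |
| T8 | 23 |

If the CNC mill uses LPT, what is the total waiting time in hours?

509

LPT (decreasing processing time): T8 T2 T6 T5 T1 T4 T3 T7.
T8: waits 0, runs 0→23
T2: waits 23, runs 23→43
T6: waits 43, runs 43→62
T5: waits 62, runs 62→79
T1: waits 79, runs 79→92
T4: waits 92, runs 92→101
T3: waits 101, runs 101→109
T7: waits 109, runs 109→116
Sum = 0+23+43+62+79+92+101+109 = 509.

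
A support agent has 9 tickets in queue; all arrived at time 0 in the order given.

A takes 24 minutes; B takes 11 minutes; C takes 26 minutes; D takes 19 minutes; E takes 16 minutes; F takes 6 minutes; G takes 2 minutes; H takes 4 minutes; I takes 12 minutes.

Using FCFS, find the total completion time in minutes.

730

FIFO (arrival order): A B C D E F G H I.
A: 0→24
B: 24→35
C: 35→61
D: 61→80
E: 80→96
F: 96→102
G: 102→104
H: 104→108
I: 108→120
Sum = 24+35+61+80+96+102+104+108+120 = 730.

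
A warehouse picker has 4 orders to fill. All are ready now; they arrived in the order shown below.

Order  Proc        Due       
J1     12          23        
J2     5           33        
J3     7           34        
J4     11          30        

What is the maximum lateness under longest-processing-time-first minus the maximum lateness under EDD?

LPT (decreasing processing time): J1 J4 J3 J2.
J1: 0→12, due 23, lateness -11
J4: 12→23, due 30, lateness -7
J3: 23→30, due 34, lateness -4
J2: 30→35, due 33, lateness 2
Maximum = 2.
EDD (increasing due date): J1 J4 J2 J3.
J1: 0→12, due 23, lateness -11
J4: 12→23, due 30, lateness -7
J2: 23→28, due 33, lateness -5
J3: 28→35, due 34, lateness 1
Maximum = 1.
Difference = 2 − 1 = 1.

1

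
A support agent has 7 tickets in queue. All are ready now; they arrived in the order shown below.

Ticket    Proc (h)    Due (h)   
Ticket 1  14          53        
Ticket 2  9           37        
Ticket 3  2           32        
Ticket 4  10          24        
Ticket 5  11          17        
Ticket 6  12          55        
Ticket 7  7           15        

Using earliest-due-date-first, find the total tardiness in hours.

17

EDD (increasing due date): Ticket 7 Ticket 5 Ticket 4 Ticket 3 Ticket 2 Ticket 1 Ticket 6.
Ticket 7: 0→7, due 15, tardiness 0
Ticket 5: 7→18, due 17, tardiness 1
Ticket 4: 18→28, due 24, tardiness 4
Ticket 3: 28→30, due 32, tardiness 0
Ticket 2: 30→39, due 37, tardiness 2
Ticket 1: 39→53, due 53, tardiness 0
Ticket 6: 53→65, due 55, tardiness 10
Sum = 0+1+4+0+2+0+10 = 17.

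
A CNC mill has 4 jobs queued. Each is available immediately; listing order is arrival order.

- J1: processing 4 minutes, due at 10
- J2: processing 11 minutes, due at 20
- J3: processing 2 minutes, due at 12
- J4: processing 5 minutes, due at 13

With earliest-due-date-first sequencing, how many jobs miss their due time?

1

EDD (increasing due date): J1 J3 J4 J2.
J1: 0→4, due 10, tardiness 0
J3: 4→6, due 12, tardiness 0
J4: 6→11, due 13, tardiness 0
J2: 11→22, due 20, tardiness 2
Late jobs: 1.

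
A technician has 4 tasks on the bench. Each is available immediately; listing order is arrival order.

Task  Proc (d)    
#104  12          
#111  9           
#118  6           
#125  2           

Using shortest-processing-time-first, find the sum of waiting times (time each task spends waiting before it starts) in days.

27

SPT (increasing processing time): #125 #118 #111 #104.
#125: waits 0, runs 0→2
#118: waits 2, runs 2→8
#111: waits 8, runs 8→17
#104: waits 17, runs 17→29
Sum = 0+2+8+17 = 27.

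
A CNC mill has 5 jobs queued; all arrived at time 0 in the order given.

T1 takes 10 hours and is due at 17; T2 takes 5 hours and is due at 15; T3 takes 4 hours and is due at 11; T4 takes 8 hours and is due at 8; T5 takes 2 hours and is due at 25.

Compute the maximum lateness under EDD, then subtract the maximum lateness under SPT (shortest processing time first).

-2

EDD (increasing due date): T4 T3 T2 T1 T5.
T4: 0→8, due 8, lateness 0
T3: 8→12, due 11, lateness 1
T2: 12→17, due 15, lateness 2
T1: 17→27, due 17, lateness 10
T5: 27→29, due 25, lateness 4
Maximum = 10.
SPT (increasing processing time): T5 T3 T2 T4 T1.
T5: 0→2, due 25, lateness -23
T3: 2→6, due 11, lateness -5
T2: 6→11, due 15, lateness -4
T4: 11→19, due 8, lateness 11
T1: 19→29, due 17, lateness 12
Maximum = 12.
Difference = 10 − 12 = -2.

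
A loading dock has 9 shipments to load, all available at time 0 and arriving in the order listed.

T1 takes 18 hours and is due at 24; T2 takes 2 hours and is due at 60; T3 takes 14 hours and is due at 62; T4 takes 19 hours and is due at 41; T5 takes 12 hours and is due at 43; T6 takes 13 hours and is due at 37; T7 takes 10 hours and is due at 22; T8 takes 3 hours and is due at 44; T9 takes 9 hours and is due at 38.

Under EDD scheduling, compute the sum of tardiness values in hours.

190

EDD (increasing due date): T7 T1 T6 T9 T4 T5 T8 T2 T3.
T7: 0→10, due 22, tardiness 0
T1: 10→28, due 24, tardiness 4
T6: 28→41, due 37, tardiness 4
T9: 41→50, due 38, tardiness 12
T4: 50→69, due 41, tardiness 28
T5: 69→81, due 43, tardiness 38
T8: 81→84, due 44, tardiness 40
T2: 84→86, due 60, tardiness 26
T3: 86→100, due 62, tardiness 38
Sum = 0+4+4+12+28+38+40+26+38 = 190.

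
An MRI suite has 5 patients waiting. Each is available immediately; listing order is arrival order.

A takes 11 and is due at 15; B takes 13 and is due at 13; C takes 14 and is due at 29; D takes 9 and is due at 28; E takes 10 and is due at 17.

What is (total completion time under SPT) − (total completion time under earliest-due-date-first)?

-13

SPT (increasing processing time): D E A B C.
D: 0→9
E: 9→19
A: 19→30
B: 30→43
C: 43→57
Sum = 9+19+30+43+57 = 158.
EDD (increasing due date): B A E D C.
B: 0→13
A: 13→24
E: 24→34
D: 34→43
C: 43→57
Sum = 13+24+34+43+57 = 171.
Difference = 158 − 171 = -13.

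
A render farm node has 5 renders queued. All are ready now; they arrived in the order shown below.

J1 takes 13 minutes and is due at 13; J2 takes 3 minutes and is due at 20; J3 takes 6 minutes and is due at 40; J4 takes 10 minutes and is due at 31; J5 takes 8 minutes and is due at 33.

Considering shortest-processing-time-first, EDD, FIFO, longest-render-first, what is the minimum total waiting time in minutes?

SPT (increasing processing time): J2 J3 J5 J4 J1.
J2: waits 0, runs 0→3
J3: waits 3, runs 3→9
J5: waits 9, runs 9→17
J4: waits 17, runs 17→27
J1: waits 27, runs 27→40
Sum = 0+3+9+17+27 = 56.
EDD (increasing due date): J1 J2 J4 J5 J3.
J1: waits 0, runs 0→13
J2: waits 13, runs 13→16
J4: waits 16, runs 16→26
J5: waits 26, runs 26→34
J3: waits 34, runs 34→40
Sum = 0+13+16+26+34 = 89.
FIFO (arrival order): J1 J2 J3 J4 J5.
J1: waits 0, runs 0→13
J2: waits 13, runs 13→16
J3: waits 16, runs 16→22
J4: waits 22, runs 22→32
J5: waits 32, runs 32→40
Sum = 0+13+16+22+32 = 83.
LPT (decreasing processing time): J1 J4 J5 J3 J2.
J1: waits 0, runs 0→13
J4: waits 13, runs 13→23
J5: waits 23, runs 23→31
J3: waits 31, runs 31→37
J2: waits 37, runs 37→40
Sum = 0+13+23+31+37 = 104.
SPT 56, EDD 89, FIFO 83, LPT 104 → minimum 56.

56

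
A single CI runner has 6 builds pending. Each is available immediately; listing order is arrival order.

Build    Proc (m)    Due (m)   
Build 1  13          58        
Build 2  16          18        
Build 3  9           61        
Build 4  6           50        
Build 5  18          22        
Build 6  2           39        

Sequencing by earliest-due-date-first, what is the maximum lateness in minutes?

12

EDD (increasing due date): Build 2 Build 5 Build 6 Build 4 Build 1 Build 3.
Build 2: 0→16, due 18, lateness -2
Build 5: 16→34, due 22, lateness 12
Build 6: 34→36, due 39, lateness -3
Build 4: 36→42, due 50, lateness -8
Build 1: 42→55, due 58, lateness -3
Build 3: 55→64, due 61, lateness 3
Maximum = 12.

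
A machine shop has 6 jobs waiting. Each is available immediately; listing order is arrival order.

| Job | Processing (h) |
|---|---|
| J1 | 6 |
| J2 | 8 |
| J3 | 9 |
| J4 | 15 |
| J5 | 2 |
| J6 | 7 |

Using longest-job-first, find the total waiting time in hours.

LPT (decreasing processing time): J4 J3 J2 J6 J1 J5.
J4: waits 0, runs 0→15
J3: waits 15, runs 15→24
J2: waits 24, runs 24→32
J6: waits 32, runs 32→39
J1: waits 39, runs 39→45
J5: waits 45, runs 45→47
Sum = 0+15+24+32+39+45 = 155.

155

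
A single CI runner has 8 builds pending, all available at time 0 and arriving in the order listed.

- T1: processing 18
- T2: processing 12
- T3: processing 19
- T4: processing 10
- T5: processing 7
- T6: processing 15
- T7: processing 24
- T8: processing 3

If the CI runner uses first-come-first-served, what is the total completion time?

516

FIFO (arrival order): T1 T2 T3 T4 T5 T6 T7 T8.
T1: 0→18
T2: 18→30
T3: 30→49
T4: 49→59
T5: 59→66
T6: 66→81
T7: 81→105
T8: 105→108
Sum = 18+30+49+59+66+81+105+108 = 516.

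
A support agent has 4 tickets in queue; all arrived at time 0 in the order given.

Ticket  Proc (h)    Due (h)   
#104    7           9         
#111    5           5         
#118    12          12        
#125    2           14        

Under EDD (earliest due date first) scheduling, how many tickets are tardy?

EDD (increasing due date): #111 #104 #118 #125.
#111: 0→5, due 5, tardiness 0
#104: 5→12, due 9, tardiness 3
#118: 12→24, due 12, tardiness 12
#125: 24→26, due 14, tardiness 12
Late tickets: 3.

3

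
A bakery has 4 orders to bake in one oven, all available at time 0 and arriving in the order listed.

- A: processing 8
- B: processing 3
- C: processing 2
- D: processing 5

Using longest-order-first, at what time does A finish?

8

LPT (decreasing processing time): A D B C.
A: 0→8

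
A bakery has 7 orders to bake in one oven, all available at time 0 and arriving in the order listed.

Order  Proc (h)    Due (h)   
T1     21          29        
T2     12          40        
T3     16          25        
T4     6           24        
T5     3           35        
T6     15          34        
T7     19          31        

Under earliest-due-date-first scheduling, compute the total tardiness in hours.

185

EDD (increasing due date): T4 T3 T1 T7 T6 T5 T2.
T4: 0→6, due 24, tardiness 0
T3: 6→22, due 25, tardiness 0
T1: 22→43, due 29, tardiness 14
T7: 43→62, due 31, tardiness 31
T6: 62→77, due 34, tardiness 43
T5: 77→80, due 35, tardiness 45
T2: 80→92, due 40, tardiness 52
Sum = 0+0+14+31+43+45+52 = 185.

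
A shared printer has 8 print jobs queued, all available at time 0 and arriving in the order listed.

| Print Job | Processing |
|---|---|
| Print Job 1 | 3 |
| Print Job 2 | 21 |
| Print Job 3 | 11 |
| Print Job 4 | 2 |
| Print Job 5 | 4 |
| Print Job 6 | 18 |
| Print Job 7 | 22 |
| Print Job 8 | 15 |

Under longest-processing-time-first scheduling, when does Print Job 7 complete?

22

LPT (decreasing processing time): Print Job 7 Print Job 2 Print Job 6 Print Job 8 Print Job 3 Print Job 5 Print Job 1 Print Job 4.
Print Job 7: 0→22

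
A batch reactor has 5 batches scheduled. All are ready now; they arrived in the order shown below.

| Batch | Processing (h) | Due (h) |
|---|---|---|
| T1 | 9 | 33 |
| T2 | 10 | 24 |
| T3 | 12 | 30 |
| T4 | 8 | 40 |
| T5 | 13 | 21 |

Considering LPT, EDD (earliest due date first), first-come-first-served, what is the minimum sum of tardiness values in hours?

LPT (decreasing processing time): T5 T3 T2 T1 T4.
T5: 0→13, due 21, tardiness 0
T3: 13→25, due 30, tardiness 0
T2: 25→35, due 24, tardiness 11
T1: 35→44, due 33, tardiness 11
T4: 44→52, due 40, tardiness 12
Sum = 0+0+11+11+12 = 34.
EDD (increasing due date): T5 T2 T3 T1 T4.
T5: 0→13, due 21, tardiness 0
T2: 13→23, due 24, tardiness 0
T3: 23→35, due 30, tardiness 5
T1: 35→44, due 33, tardiness 11
T4: 44→52, due 40, tardiness 12
Sum = 0+0+5+11+12 = 28.
FIFO (arrival order): T1 T2 T3 T4 T5.
T1: 0→9, due 33, tardiness 0
T2: 9→19, due 24, tardiness 0
T3: 19→31, due 30, tardiness 1
T4: 31→39, due 40, tardiness 0
T5: 39→52, due 21, tardiness 31
Sum = 0+0+1+0+31 = 32.
LPT 34, EDD 28, FIFO 32 → minimum 28.

28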